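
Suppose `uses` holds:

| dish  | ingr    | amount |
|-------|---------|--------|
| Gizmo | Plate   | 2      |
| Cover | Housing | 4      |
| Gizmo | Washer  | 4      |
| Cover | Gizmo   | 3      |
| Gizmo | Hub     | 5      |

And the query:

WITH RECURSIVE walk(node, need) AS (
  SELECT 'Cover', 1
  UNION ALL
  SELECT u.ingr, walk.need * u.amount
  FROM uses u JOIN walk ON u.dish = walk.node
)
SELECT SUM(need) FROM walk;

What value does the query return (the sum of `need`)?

41

Base: (Cover, need=1).
Iteration 1: components of {Cover} -> Gizmo = 1*3 = 3, Housing = 1*4 = 4.
Iteration 2: components of {Gizmo,Housing} -> Hub = 3*5 = 15, Plate = 3*2 = 6, Washer = 3*4 = 12.
Iteration 3: no further components; recursion stops.
SUM(need) = 1 + 3 + 4 + 15 + 6 + 12 = 41.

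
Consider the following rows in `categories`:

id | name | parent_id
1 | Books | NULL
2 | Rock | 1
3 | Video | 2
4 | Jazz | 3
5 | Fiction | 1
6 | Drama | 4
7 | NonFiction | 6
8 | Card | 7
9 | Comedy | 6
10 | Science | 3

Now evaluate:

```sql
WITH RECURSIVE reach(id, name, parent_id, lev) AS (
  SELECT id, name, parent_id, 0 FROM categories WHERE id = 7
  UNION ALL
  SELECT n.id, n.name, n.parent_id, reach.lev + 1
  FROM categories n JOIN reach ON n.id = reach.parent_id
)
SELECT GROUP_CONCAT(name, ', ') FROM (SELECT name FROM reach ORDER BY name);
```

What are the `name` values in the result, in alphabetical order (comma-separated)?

Base: id=7 (NonFiction), parent_id=6, lev 0.
Iteration 1: join on id=6 -> Drama (id 6, parent_id=4, lev 1).
Iteration 2: join on id=4 -> Jazz (id 4, parent_id=3, lev 2).
Iteration 3: join on id=3 -> Video (id 3, parent_id=2, lev 3).
Iteration 4: join on id=2 -> Rock (id 2, parent_id=1, lev 4).
Iteration 5: join on id=1 -> Books (id 1, parent_id=NULL, lev 5).
Iteration 6: parent_id is NULL; no match; recursion stops.

Books, Drama, Jazz, NonFiction, Rock, Video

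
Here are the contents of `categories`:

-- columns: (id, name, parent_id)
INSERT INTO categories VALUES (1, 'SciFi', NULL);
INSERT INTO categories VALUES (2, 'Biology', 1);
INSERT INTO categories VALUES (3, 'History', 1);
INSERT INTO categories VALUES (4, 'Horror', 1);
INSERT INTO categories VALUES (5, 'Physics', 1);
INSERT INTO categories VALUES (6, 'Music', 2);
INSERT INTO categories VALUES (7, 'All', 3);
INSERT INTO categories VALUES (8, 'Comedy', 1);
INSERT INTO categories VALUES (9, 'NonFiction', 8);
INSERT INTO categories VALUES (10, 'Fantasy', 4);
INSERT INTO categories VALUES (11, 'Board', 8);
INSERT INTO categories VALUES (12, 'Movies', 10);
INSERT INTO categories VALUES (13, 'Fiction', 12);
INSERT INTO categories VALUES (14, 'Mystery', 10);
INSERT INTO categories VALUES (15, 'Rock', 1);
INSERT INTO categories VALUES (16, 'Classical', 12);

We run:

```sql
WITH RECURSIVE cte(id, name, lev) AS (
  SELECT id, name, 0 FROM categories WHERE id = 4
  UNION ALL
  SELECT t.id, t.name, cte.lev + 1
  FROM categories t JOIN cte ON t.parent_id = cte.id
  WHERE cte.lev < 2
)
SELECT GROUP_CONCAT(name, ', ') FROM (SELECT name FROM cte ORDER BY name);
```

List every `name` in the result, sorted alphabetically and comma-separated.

Fantasy, Horror, Movies, Mystery

Base: id=4 (Horror) at lev 0.
Iteration 1: rows with parent_id in {4} -> Fantasy (id 10, lev 1).
Iteration 2: rows with parent_id in {10} -> Movies (id 12, lev 2), Mystery (id 14, lev 2).
Iteration 3: lev < 2 fails for all current rows; recursion stops.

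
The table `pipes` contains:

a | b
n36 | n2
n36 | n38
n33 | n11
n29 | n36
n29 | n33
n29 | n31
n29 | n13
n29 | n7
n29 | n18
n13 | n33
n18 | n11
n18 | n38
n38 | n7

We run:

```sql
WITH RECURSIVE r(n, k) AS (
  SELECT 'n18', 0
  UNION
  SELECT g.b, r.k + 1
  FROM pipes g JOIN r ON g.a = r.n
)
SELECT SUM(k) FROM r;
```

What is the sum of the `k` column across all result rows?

4

Base: (n18, k=0).
Iteration 1: edges from {n18} -> (n11, k=1), (n38, k=1).
Iteration 2: edges from {n11,n38} -> (n7, k=2).
Iteration 3: no outgoing edges from {n7}; recursion stops.
SUM(k) = 0 + 1 + 1 + 2 = 4.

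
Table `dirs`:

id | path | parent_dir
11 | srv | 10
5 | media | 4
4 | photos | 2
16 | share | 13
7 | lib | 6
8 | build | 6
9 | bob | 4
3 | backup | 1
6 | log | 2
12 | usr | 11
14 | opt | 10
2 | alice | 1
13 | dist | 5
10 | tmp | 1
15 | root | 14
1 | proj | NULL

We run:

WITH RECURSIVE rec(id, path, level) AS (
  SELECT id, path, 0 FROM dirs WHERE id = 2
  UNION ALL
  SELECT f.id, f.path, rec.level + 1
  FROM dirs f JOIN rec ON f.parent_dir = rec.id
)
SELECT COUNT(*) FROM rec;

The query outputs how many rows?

Base: id=2 (alice) at level 0.
Iteration 1: rows with parent_dir in {2} -> photos (id 4, level 1), log (id 6, level 1).
Iteration 2: rows with parent_dir in {4,6} -> media (id 5, level 2), lib (id 7, level 2), build (id 8, level 2), bob (id 9, level 2).
Iteration 3: rows with parent_dir in {5,7,8,9} -> dist (id 13, level 3).
Iteration 4: rows with parent_dir in {13} -> share (id 16, level 4).
Iteration 5: no rows with parent_dir in {16}; recursion stops.
Total rows emitted: 9.

9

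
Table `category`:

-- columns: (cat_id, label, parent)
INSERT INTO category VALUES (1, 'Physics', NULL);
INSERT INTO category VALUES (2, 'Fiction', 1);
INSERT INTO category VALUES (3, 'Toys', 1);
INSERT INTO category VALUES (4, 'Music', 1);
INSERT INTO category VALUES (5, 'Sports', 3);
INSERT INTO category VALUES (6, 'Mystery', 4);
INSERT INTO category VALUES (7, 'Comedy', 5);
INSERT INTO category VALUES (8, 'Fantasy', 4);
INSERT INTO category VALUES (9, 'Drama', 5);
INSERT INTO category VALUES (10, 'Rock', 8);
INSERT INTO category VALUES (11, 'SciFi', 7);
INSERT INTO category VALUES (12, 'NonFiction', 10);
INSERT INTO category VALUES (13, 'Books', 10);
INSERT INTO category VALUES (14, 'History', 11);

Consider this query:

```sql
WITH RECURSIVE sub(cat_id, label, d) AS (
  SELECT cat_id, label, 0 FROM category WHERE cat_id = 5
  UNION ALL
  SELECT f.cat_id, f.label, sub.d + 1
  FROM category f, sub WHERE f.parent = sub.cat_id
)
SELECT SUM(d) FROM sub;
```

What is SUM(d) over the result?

Base: cat_id=5 (Sports) at d 0.
Iteration 1: rows with parent in {5} -> Comedy (id 7, d 1), Drama (id 9, d 1).
Iteration 2: rows with parent in {7,9} -> SciFi (id 11, d 2).
Iteration 3: rows with parent in {11} -> History (id 14, d 3).
Iteration 4: no rows with parent in {14}; recursion stops.
SUM(d) = 0 + 1 + 1 + 2 + 3 = 7.

7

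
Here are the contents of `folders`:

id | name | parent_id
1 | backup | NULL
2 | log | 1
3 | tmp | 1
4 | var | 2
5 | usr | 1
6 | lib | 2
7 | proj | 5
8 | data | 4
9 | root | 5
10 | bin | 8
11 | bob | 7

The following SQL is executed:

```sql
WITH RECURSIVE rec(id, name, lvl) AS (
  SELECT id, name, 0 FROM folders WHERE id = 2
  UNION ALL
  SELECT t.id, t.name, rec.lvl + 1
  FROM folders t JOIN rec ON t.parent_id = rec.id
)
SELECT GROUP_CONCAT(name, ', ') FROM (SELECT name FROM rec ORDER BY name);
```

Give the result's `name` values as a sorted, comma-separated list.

Base: id=2 (log) at lvl 0.
Iteration 1: rows with parent_id in {2} -> var (id 4, lvl 1), lib (id 6, lvl 1).
Iteration 2: rows with parent_id in {4,6} -> data (id 8, lvl 2).
Iteration 3: rows with parent_id in {8} -> bin (id 10, lvl 3).
Iteration 4: no rows with parent_id in {10}; recursion stops.

bin, data, lib, log, var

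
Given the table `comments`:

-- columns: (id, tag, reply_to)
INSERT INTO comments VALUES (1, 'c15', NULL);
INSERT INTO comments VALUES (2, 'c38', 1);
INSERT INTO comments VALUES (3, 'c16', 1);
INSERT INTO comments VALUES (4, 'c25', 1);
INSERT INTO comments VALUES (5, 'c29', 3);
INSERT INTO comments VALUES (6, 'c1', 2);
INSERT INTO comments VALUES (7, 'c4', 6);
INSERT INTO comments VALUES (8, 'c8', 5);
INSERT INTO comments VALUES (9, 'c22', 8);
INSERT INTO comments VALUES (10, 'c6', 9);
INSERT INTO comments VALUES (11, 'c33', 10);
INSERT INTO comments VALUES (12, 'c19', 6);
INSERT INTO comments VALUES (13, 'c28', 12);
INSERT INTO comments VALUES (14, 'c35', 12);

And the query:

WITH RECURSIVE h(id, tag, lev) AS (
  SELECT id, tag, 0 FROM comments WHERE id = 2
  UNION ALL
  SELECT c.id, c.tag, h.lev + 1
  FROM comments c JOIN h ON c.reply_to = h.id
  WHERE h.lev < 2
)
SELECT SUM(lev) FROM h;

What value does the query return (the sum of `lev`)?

5

Base: id=2 (c38) at lev 0.
Iteration 1: rows with reply_to in {2} -> c1 (id 6, lev 1).
Iteration 2: rows with reply_to in {6} -> c4 (id 7, lev 2), c19 (id 12, lev 2).
Iteration 3: lev < 2 fails for all current rows; recursion stops.
SUM(lev) = 0 + 1 + 2 + 2 = 5.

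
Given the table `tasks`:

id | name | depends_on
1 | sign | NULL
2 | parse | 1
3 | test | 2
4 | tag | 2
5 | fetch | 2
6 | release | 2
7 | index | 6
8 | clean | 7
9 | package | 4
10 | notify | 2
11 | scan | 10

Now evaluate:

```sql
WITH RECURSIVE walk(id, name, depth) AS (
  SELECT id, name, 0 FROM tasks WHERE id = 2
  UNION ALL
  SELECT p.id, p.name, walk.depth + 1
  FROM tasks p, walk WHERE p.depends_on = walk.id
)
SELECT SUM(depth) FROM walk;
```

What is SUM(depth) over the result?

14

Base: id=2 (parse) at depth 0.
Iteration 1: rows with depends_on in {2} -> test (id 3, depth 1), tag (id 4, depth 1), fetch (id 5, depth 1), release (id 6, depth 1), notify (id 10, depth 1).
Iteration 2: rows with depends_on in {3,4,5,6,10} -> index (id 7, depth 2), package (id 9, depth 2), scan (id 11, depth 2).
Iteration 3: rows with depends_on in {7,9,11} -> clean (id 8, depth 3).
Iteration 4: no rows with depends_on in {8}; recursion stops.
SUM(depth) = 0 + 1 + 1 + 1 + 1 + 1 + 2 + 2 + 2 + 3 = 14.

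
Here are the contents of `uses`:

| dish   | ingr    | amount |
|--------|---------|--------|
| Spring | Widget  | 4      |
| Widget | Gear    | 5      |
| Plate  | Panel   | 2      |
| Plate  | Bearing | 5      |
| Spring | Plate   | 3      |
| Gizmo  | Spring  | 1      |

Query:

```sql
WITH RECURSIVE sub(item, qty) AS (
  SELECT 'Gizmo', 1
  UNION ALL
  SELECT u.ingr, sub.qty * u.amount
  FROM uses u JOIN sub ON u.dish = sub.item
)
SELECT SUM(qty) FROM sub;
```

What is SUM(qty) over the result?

Base: (Gizmo, qty=1).
Iteration 1: components of {Gizmo} -> Spring = 1*1 = 1.
Iteration 2: components of {Spring} -> Plate = 1*3 = 3, Widget = 1*4 = 4.
Iteration 3: components of {Plate,Widget} -> Bearing = 3*5 = 15, Gear = 4*5 = 20, Panel = 3*2 = 6.
Iteration 4: no further components; recursion stops.
SUM(qty) = 1 + 1 + 3 + 4 + 6 + 15 + 20 = 50.

50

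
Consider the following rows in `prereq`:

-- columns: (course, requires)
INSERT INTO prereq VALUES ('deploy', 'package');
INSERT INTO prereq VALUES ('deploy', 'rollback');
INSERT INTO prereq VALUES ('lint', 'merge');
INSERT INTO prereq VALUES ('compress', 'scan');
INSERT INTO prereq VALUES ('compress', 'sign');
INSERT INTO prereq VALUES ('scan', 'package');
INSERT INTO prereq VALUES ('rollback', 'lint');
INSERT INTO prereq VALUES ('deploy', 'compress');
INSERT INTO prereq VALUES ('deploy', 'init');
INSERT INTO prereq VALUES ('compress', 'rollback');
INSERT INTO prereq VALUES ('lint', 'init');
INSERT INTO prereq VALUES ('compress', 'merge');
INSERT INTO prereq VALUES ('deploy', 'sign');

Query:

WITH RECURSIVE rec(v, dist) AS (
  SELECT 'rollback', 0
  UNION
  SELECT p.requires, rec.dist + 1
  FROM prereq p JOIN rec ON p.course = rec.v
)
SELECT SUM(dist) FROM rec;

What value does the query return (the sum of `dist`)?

Base: (rollback, dist=0).
Iteration 1: edges from {rollback} -> (lint, dist=1).
Iteration 2: edges from {lint} -> (init, dist=2), (merge, dist=2).
Iteration 3: no outgoing edges from {init,merge}; recursion stops.
SUM(dist) = 0 + 1 + 2 + 2 = 5.

5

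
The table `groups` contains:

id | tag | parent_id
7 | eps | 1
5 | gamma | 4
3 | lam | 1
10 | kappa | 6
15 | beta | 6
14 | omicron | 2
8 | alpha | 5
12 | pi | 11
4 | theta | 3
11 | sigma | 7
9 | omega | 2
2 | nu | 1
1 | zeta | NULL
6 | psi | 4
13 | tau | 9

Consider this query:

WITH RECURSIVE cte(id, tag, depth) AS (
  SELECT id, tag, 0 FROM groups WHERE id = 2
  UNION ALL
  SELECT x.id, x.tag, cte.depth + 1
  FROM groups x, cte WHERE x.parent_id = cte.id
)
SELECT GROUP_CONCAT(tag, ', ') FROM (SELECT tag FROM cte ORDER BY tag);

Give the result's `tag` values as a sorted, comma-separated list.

Base: id=2 (nu) at depth 0.
Iteration 1: rows with parent_id in {2} -> omega (id 9, depth 1), omicron (id 14, depth 1).
Iteration 2: rows with parent_id in {9,14} -> tau (id 13, depth 2).
Iteration 3: no rows with parent_id in {13}; recursion stops.

nu, omega, omicron, tau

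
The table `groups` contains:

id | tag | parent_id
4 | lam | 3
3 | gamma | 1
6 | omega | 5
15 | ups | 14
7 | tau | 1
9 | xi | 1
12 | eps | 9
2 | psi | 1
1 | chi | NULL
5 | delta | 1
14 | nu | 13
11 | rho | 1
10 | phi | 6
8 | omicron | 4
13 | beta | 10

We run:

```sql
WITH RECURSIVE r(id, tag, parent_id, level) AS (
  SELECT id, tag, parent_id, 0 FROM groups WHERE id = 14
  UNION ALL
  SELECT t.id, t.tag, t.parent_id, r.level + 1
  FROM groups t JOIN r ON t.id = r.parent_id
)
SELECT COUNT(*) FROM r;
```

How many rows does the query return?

6

Base: id=14 (nu), parent_id=13, level 0.
Iteration 1: join on id=13 -> beta (id 13, parent_id=10, level 1).
Iteration 2: join on id=10 -> phi (id 10, parent_id=6, level 2).
Iteration 3: join on id=6 -> omega (id 6, parent_id=5, level 3).
Iteration 4: join on id=5 -> delta (id 5, parent_id=1, level 4).
Iteration 5: join on id=1 -> chi (id 1, parent_id=NULL, level 5).
Iteration 6: parent_id is NULL; no match; recursion stops.
Total rows emitted: 6.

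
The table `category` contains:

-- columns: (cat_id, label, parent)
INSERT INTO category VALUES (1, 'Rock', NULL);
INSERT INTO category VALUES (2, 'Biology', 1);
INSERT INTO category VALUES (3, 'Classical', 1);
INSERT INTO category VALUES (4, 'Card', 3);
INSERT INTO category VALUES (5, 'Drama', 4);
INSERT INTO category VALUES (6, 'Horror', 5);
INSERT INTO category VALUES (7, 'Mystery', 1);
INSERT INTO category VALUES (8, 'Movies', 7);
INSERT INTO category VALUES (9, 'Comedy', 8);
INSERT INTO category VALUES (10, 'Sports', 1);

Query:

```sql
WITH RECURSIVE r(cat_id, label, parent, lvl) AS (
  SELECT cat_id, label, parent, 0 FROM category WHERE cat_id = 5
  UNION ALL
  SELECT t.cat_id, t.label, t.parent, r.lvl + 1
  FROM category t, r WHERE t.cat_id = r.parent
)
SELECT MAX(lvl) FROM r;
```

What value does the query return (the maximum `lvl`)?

Base: cat_id=5 (Drama), parent=4, lvl 0.
Iteration 1: join on cat_id=4 -> Card (id 4, parent=3, lvl 1).
Iteration 2: join on cat_id=3 -> Classical (id 3, parent=1, lvl 2).
Iteration 3: join on cat_id=1 -> Rock (id 1, parent=NULL, lvl 3).
Iteration 4: parent is NULL; no match; recursion stops.
lvl values: 0, 1, 2, 3; the maximum is 3.

3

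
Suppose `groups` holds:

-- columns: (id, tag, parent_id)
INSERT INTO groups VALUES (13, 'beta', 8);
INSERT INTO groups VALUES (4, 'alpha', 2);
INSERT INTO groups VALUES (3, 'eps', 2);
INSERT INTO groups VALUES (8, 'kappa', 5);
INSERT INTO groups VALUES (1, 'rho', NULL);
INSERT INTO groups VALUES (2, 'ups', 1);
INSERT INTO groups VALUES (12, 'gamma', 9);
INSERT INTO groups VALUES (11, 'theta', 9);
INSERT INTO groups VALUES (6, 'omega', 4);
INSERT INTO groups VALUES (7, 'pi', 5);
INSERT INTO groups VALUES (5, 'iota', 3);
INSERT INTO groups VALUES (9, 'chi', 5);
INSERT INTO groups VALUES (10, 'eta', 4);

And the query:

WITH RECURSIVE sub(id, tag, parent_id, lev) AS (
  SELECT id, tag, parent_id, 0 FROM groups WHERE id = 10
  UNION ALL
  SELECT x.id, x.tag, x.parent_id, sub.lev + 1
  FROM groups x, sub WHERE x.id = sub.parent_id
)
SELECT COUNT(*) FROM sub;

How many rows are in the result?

Base: id=10 (eta), parent_id=4, lev 0.
Iteration 1: join on id=4 -> alpha (id 4, parent_id=2, lev 1).
Iteration 2: join on id=2 -> ups (id 2, parent_id=1, lev 2).
Iteration 3: join on id=1 -> rho (id 1, parent_id=NULL, lev 3).
Iteration 4: parent_id is NULL; no match; recursion stops.
Total rows emitted: 4.

4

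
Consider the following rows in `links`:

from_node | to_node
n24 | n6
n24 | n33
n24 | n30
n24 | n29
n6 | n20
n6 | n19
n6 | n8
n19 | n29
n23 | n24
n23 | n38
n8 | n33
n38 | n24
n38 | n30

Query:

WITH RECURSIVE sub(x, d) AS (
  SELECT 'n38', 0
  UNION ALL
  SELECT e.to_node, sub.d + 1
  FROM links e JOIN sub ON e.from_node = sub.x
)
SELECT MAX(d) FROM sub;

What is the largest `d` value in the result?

4

Base: (n38, d=0).
Iteration 1: edges from {n38} -> (n24, d=1), (n30, d=1).
Iteration 2: edges from {n24,n30} -> (n29, d=2), (n30, d=2), (n33, d=2), (n6, d=2).
Iteration 3: edges from {n29,n30,n33,n6} -> (n19, d=3), (n20, d=3), (n8, d=3).
Iteration 4: edges from {n19,n20,n8} -> (n29, d=4), (n33, d=4).
Iteration 5: no outgoing edges from {n29,n33}; recursion stops.
d values: 0, 1, 1, 2, 2, 2, 2, 3, 3, 3, 4, 4; the maximum is 4.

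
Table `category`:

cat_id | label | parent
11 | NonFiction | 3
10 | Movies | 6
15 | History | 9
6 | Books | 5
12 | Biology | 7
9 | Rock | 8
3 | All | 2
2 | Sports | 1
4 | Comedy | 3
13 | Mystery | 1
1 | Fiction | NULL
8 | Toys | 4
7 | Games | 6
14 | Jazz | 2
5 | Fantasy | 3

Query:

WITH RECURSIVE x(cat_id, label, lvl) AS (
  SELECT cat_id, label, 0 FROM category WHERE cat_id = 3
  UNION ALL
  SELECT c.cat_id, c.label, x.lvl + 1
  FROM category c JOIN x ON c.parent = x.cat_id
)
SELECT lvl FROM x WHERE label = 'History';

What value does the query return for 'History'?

4

Base: cat_id=3 (All) at lvl 0.
Iteration 1: rows with parent in {3} -> Comedy (id 4, lvl 1), Fantasy (id 5, lvl 1), NonFiction (id 11, lvl 1).
Iteration 2: rows with parent in {4,5,11} -> Books (id 6, lvl 2), Toys (id 8, lvl 2).
Iteration 3: rows with parent in {6,8} -> Games (id 7, lvl 3), Rock (id 9, lvl 3), Movies (id 10, lvl 3).
Iteration 4: rows with parent in {7,9,10} -> Biology (id 12, lvl 4), History (id 15, lvl 4).
Iteration 5: no rows with parent in {12,15}; recursion stops.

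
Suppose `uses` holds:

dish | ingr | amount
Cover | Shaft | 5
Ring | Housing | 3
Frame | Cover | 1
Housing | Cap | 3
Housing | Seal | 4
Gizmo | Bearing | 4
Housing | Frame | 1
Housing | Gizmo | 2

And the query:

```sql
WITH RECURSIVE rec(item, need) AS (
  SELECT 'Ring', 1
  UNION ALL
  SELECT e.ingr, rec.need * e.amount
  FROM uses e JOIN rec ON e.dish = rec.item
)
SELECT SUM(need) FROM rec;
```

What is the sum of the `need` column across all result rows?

Base: (Ring, need=1).
Iteration 1: components of {Ring} -> Housing = 1*3 = 3.
Iteration 2: components of {Housing} -> Cap = 3*3 = 9, Frame = 3*1 = 3, Gizmo = 3*2 = 6, Seal = 3*4 = 12.
Iteration 3: components of {Cap,Frame,Gizmo,Seal} -> Bearing = 6*4 = 24, Cover = 3*1 = 3.
Iteration 4: components of {Bearing,Cover} -> Shaft = 3*5 = 15.
Iteration 5: no further components; recursion stops.
SUM(need) = 1 + 3 + 12 + 3 + 6 + 9 + 3 + 24 + 15 = 76.

76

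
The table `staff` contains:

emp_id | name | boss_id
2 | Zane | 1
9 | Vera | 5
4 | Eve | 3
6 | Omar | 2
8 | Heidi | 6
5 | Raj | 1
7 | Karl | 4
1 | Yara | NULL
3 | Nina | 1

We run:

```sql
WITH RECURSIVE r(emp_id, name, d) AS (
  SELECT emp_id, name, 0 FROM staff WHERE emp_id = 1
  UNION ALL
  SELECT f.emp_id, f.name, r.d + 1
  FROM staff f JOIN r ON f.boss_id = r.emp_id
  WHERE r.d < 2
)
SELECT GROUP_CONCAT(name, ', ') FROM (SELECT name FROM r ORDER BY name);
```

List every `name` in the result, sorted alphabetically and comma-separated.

Base: emp_id=1 (Yara) at d 0.
Iteration 1: rows with boss_id in {1} -> Zane (id 2, d 1), Nina (id 3, d 1), Raj (id 5, d 1).
Iteration 2: rows with boss_id in {2,3,5} -> Eve (id 4, d 2), Omar (id 6, d 2), Vera (id 9, d 2).
Iteration 3: d < 2 fails for all current rows; recursion stops.

Eve, Nina, Omar, Raj, Vera, Yara, Zane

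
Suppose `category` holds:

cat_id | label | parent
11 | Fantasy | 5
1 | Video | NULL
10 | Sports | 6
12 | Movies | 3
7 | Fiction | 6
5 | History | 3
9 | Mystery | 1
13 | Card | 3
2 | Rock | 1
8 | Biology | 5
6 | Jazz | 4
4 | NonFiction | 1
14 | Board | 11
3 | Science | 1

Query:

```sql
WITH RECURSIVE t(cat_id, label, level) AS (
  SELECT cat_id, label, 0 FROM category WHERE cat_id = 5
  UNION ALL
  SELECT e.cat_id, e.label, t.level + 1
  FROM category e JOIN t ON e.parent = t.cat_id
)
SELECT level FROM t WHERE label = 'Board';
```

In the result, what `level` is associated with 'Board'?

2

Base: cat_id=5 (History) at level 0.
Iteration 1: rows with parent in {5} -> Biology (id 8, level 1), Fantasy (id 11, level 1).
Iteration 2: rows with parent in {8,11} -> Board (id 14, level 2).
Iteration 3: no rows with parent in {14}; recursion stops.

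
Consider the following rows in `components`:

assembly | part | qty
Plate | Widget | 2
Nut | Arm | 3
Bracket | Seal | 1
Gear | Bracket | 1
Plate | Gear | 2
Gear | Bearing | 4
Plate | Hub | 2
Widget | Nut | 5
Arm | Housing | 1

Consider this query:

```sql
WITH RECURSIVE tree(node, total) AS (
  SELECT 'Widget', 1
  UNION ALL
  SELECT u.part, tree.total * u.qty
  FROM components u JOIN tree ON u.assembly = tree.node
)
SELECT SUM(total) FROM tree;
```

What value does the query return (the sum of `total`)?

36

Base: (Widget, total=1).
Iteration 1: components of {Widget} -> Nut = 1*5 = 5.
Iteration 2: components of {Nut} -> Arm = 5*3 = 15.
Iteration 3: components of {Arm} -> Housing = 15*1 = 15.
Iteration 4: no further components; recursion stops.
SUM(total) = 1 + 5 + 15 + 15 = 36.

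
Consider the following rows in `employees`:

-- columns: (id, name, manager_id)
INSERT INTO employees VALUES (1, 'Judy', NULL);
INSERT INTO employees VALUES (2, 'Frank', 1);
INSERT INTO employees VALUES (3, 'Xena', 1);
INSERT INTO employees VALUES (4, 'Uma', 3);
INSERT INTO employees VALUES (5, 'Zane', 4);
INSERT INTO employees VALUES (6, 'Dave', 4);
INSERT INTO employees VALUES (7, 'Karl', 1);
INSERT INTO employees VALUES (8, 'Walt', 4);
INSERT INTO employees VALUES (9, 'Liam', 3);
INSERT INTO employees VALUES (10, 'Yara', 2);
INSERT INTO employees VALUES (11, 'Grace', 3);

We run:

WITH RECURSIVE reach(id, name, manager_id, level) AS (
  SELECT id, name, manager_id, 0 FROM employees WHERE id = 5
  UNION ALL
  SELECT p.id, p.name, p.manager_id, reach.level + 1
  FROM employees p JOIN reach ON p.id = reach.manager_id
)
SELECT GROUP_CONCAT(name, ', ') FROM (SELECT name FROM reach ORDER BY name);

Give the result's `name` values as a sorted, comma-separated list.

Judy, Uma, Xena, Zane

Base: id=5 (Zane), manager_id=4, level 0.
Iteration 1: join on id=4 -> Uma (id 4, manager_id=3, level 1).
Iteration 2: join on id=3 -> Xena (id 3, manager_id=1, level 2).
Iteration 3: join on id=1 -> Judy (id 1, manager_id=NULL, level 3).
Iteration 4: manager_id is NULL; no match; recursion stops.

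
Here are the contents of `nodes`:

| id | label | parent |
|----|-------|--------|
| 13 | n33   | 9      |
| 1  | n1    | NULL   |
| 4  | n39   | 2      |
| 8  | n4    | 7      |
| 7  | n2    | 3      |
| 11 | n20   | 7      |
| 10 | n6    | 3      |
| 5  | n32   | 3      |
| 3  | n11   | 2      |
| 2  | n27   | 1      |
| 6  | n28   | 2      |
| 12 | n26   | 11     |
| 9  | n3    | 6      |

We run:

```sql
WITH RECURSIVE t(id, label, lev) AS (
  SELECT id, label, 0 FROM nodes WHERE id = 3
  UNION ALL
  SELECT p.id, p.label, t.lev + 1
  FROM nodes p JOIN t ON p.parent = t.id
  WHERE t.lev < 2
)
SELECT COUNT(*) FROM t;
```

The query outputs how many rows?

Base: id=3 (n11) at lev 0.
Iteration 1: rows with parent in {3} -> n32 (id 5, lev 1), n2 (id 7, lev 1), n6 (id 10, lev 1).
Iteration 2: rows with parent in {5,7,10} -> n4 (id 8, lev 2), n20 (id 11, lev 2).
Iteration 3: lev < 2 fails for all current rows; recursion stops.
Total rows emitted: 6.

6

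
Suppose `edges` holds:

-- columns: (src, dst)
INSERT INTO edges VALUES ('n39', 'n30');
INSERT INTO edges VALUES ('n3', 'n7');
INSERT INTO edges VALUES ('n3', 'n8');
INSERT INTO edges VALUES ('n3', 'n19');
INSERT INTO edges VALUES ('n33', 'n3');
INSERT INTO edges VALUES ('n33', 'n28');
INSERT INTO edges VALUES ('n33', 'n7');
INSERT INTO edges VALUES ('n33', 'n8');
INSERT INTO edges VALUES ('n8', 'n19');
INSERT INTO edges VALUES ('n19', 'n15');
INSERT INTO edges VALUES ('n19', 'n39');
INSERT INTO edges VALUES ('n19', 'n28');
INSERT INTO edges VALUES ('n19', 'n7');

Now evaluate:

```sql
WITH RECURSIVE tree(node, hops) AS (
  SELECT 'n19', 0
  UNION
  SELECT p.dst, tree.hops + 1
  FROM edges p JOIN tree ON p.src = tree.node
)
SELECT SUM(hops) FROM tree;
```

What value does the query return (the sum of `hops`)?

6

Base: (n19, hops=0).
Iteration 1: edges from {n19} -> (n15, hops=1), (n28, hops=1), (n39, hops=1), (n7, hops=1).
Iteration 2: edges from {n15,n28,n39,n7} -> (n30, hops=2).
Iteration 3: no outgoing edges from {n30}; recursion stops.
SUM(hops) = 0 + 1 + 1 + 1 + 1 + 2 = 6.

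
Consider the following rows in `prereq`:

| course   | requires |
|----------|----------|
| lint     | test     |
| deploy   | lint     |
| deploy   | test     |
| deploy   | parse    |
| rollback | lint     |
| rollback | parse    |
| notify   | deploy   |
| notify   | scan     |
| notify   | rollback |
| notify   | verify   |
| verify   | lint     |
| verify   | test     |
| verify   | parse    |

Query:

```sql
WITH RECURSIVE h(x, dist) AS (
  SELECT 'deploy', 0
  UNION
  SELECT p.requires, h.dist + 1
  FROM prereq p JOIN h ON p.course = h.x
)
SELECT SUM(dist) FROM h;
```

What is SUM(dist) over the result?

5

Base: (deploy, dist=0).
Iteration 1: edges from {deploy} -> (lint, dist=1), (parse, dist=1), (test, dist=1).
Iteration 2: edges from {lint,parse,test} -> (test, dist=2).
Iteration 3: no outgoing edges from {test}; recursion stops.
SUM(dist) = 0 + 1 + 1 + 1 + 2 = 5.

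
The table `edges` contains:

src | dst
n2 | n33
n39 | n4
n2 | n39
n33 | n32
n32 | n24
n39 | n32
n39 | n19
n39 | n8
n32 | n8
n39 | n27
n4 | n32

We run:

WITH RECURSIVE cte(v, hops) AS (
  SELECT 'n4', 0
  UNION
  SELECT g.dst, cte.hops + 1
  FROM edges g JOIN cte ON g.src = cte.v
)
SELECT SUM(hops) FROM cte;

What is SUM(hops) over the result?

5

Base: (n4, hops=0).
Iteration 1: edges from {n4} -> (n32, hops=1).
Iteration 2: edges from {n32} -> (n24, hops=2), (n8, hops=2).
Iteration 3: no outgoing edges from {n24,n8}; recursion stops.
SUM(hops) = 0 + 1 + 2 + 2 = 5.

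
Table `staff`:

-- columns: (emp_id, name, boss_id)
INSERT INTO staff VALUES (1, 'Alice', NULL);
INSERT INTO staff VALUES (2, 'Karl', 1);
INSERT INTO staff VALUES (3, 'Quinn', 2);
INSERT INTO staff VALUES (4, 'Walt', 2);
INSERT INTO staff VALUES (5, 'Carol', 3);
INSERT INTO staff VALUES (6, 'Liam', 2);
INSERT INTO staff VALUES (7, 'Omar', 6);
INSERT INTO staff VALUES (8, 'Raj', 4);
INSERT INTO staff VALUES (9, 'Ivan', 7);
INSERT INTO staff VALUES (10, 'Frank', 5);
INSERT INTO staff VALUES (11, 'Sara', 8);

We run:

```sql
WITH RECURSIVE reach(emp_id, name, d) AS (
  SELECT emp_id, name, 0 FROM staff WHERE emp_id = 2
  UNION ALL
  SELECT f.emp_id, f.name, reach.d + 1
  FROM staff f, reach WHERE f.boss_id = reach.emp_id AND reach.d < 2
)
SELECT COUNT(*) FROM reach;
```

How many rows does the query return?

7

Base: emp_id=2 (Karl) at d 0.
Iteration 1: rows with boss_id in {2} -> Quinn (id 3, d 1), Walt (id 4, d 1), Liam (id 6, d 1).
Iteration 2: rows with boss_id in {3,4,6} -> Carol (id 5, d 2), Omar (id 7, d 2), Raj (id 8, d 2).
Iteration 3: d < 2 fails for all current rows; recursion stops.
Total rows emitted: 7.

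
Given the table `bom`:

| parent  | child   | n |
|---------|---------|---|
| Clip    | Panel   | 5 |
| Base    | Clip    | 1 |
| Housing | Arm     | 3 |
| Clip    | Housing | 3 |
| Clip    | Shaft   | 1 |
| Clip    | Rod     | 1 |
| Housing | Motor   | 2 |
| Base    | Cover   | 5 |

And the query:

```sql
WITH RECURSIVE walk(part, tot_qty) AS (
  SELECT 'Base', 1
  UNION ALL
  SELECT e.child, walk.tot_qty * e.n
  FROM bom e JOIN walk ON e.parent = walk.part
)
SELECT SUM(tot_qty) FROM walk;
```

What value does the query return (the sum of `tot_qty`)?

Base: (Base, tot_qty=1).
Iteration 1: components of {Base} -> Clip = 1*1 = 1, Cover = 1*5 = 5.
Iteration 2: components of {Clip,Cover} -> Housing = 1*3 = 3, Panel = 1*5 = 5, Rod = 1*1 = 1, Shaft = 1*1 = 1.
Iteration 3: components of {Housing,Panel,Rod,Shaft} -> Arm = 3*3 = 9, Motor = 3*2 = 6.
Iteration 4: no further components; recursion stops.
SUM(tot_qty) = 1 + 1 + 5 + 5 + 1 + 1 + 3 + 6 + 9 = 32.

32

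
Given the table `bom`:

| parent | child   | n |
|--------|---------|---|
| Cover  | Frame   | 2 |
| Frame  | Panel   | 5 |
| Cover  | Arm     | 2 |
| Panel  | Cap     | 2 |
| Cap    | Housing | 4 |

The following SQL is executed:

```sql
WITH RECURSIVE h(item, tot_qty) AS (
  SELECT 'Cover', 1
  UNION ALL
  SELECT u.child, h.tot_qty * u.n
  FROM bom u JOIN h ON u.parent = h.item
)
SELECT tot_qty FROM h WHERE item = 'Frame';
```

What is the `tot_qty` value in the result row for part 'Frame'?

2

Base: (Cover, tot_qty=1).
Iteration 1: components of {Cover} -> Arm = 1*2 = 2, Frame = 1*2 = 2.
Iteration 2: components of {Arm,Frame} -> Panel = 2*5 = 10.
Iteration 3: components of {Panel} -> Cap = 10*2 = 20.
Iteration 4: components of {Cap} -> Housing = 20*4 = 80.
Iteration 5: no further components; recursion stops.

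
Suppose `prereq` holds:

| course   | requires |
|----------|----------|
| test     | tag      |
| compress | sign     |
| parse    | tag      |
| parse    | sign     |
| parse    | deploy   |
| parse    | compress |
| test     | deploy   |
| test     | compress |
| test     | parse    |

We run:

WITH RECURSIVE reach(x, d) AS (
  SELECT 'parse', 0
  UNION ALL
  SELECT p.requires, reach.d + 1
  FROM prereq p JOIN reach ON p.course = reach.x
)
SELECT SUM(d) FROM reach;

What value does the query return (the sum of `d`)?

Base: (parse, d=0).
Iteration 1: edges from {parse} -> (compress, d=1), (deploy, d=1), (sign, d=1), (tag, d=1).
Iteration 2: edges from {compress,deploy,sign,tag} -> (sign, d=2).
Iteration 3: no outgoing edges from {sign}; recursion stops.
SUM(d) = 0 + 1 + 1 + 1 + 1 + 2 = 6.

6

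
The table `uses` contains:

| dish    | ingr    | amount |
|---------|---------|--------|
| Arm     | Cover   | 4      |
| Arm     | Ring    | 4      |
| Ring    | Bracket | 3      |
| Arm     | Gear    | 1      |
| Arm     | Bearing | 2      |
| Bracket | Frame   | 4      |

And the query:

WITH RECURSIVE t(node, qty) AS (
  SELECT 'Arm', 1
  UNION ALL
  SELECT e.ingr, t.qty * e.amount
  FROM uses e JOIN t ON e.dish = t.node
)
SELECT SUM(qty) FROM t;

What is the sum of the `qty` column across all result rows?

Base: (Arm, qty=1).
Iteration 1: components of {Arm} -> Bearing = 1*2 = 2, Cover = 1*4 = 4, Gear = 1*1 = 1, Ring = 1*4 = 4.
Iteration 2: components of {Bearing,Cover,Gear,Ring} -> Bracket = 4*3 = 12.
Iteration 3: components of {Bracket} -> Frame = 12*4 = 48.
Iteration 4: no further components; recursion stops.
SUM(qty) = 1 + 4 + 4 + 1 + 2 + 12 + 48 = 72.

72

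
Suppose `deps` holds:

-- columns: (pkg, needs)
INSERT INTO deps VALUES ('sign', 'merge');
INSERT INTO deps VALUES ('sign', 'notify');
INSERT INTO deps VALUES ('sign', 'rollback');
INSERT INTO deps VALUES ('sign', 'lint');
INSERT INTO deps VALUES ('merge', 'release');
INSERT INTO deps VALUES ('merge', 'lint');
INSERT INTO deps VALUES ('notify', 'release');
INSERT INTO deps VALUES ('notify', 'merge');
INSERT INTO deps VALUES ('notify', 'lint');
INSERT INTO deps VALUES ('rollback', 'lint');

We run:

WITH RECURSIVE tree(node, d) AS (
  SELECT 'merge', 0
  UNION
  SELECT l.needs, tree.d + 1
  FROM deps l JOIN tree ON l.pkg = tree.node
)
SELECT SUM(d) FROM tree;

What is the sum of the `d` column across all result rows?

Base: (merge, d=0).
Iteration 1: edges from {merge} -> (lint, d=1), (release, d=1).
Iteration 2: no outgoing edges from {lint,release}; recursion stops.
SUM(d) = 0 + 1 + 1 = 2.

2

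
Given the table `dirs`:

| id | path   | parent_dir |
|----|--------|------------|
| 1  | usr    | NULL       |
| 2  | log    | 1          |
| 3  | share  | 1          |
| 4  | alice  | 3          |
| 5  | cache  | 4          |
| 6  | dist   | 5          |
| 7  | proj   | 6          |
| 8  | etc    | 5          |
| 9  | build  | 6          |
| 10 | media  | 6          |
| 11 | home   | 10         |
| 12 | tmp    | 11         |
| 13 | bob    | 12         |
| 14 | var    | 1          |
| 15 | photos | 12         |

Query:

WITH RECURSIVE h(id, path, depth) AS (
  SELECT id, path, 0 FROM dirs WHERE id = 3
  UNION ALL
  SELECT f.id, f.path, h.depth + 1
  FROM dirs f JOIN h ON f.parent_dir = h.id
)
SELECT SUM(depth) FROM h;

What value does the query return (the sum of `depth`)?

46

Base: id=3 (share) at depth 0.
Iteration 1: rows with parent_dir in {3} -> alice (id 4, depth 1).
Iteration 2: rows with parent_dir in {4} -> cache (id 5, depth 2).
Iteration 3: rows with parent_dir in {5} -> dist (id 6, depth 3), etc (id 8, depth 3).
Iteration 4: rows with parent_dir in {6,8} -> proj (id 7, depth 4), build (id 9, depth 4), media (id 10, depth 4).
Iteration 5: rows with parent_dir in {7,9,10} -> home (id 11, depth 5).
Iteration 6: rows with parent_dir in {11} -> tmp (id 12, depth 6).
Iteration 7: rows with parent_dir in {12} -> bob (id 13, depth 7), photos (id 15, depth 7).
Iteration 8: no rows with parent_dir in {13,15}; recursion stops.
SUM(depth) = 0 + 1 + 2 + 3 + 3 + 4 + 4 + 4 + 5 + 6 + 7 + 7 = 46.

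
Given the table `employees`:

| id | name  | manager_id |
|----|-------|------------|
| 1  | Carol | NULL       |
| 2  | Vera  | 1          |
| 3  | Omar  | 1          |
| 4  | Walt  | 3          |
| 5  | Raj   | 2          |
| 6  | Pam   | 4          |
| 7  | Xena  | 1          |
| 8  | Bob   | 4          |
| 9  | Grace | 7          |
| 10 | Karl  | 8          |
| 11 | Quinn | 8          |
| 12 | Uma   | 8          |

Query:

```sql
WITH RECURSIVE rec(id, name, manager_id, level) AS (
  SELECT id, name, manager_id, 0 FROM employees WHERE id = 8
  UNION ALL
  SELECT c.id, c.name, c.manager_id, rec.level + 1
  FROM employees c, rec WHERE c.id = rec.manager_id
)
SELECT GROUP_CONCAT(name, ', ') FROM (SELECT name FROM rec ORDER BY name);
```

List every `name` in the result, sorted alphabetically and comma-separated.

Bob, Carol, Omar, Walt

Base: id=8 (Bob), manager_id=4, level 0.
Iteration 1: join on id=4 -> Walt (id 4, manager_id=3, level 1).
Iteration 2: join on id=3 -> Omar (id 3, manager_id=1, level 2).
Iteration 3: join on id=1 -> Carol (id 1, manager_id=NULL, level 3).
Iteration 4: manager_id is NULL; no match; recursion stops.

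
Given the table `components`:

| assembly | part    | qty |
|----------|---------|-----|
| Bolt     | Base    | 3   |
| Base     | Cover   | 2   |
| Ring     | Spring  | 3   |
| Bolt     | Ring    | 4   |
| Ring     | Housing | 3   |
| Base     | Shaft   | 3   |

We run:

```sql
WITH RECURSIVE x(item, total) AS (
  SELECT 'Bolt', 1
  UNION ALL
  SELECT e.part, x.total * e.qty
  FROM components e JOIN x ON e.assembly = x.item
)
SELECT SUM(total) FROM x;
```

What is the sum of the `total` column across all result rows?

Base: (Bolt, total=1).
Iteration 1: components of {Bolt} -> Base = 1*3 = 3, Ring = 1*4 = 4.
Iteration 2: components of {Base,Ring} -> Cover = 3*2 = 6, Housing = 4*3 = 12, Shaft = 3*3 = 9, Spring = 4*3 = 12.
Iteration 3: no further components; recursion stops.
SUM(total) = 1 + 3 + 4 + 6 + 9 + 12 + 12 = 47.

47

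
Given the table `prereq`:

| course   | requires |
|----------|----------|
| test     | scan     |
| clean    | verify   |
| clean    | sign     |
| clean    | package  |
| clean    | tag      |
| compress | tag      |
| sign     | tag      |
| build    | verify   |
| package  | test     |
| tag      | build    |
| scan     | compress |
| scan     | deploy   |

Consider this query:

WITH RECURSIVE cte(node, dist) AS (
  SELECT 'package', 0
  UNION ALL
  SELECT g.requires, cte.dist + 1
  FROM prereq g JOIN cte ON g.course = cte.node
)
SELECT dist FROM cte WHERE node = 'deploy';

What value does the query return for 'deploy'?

3

Base: (package, dist=0).
Iteration 1: edges from {package} -> (test, dist=1).
Iteration 2: edges from {test} -> (scan, dist=2).
Iteration 3: edges from {scan} -> (compress, dist=3), (deploy, dist=3).
Iteration 4: edges from {compress,deploy} -> (tag, dist=4).
Iteration 5: edges from {tag} -> (build, dist=5).
Iteration 6: edges from {build} -> (verify, dist=6).
Iteration 7: no outgoing edges from {verify}; recursion stops.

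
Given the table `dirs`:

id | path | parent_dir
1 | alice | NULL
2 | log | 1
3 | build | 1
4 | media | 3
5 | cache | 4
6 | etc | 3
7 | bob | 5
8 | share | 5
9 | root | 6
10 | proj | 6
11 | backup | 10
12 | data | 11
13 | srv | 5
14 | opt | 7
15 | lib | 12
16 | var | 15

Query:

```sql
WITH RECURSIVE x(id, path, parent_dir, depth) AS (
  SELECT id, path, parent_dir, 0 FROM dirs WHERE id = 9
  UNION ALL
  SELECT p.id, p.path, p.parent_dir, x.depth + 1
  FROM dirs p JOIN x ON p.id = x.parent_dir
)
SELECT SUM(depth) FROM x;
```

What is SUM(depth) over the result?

6

Base: id=9 (root), parent_dir=6, depth 0.
Iteration 1: join on id=6 -> etc (id 6, parent_dir=3, depth 1).
Iteration 2: join on id=3 -> build (id 3, parent_dir=1, depth 2).
Iteration 3: join on id=1 -> alice (id 1, parent_dir=NULL, depth 3).
Iteration 4: parent_dir is NULL; no match; recursion stops.
SUM(depth) = 0 + 1 + 2 + 3 = 6.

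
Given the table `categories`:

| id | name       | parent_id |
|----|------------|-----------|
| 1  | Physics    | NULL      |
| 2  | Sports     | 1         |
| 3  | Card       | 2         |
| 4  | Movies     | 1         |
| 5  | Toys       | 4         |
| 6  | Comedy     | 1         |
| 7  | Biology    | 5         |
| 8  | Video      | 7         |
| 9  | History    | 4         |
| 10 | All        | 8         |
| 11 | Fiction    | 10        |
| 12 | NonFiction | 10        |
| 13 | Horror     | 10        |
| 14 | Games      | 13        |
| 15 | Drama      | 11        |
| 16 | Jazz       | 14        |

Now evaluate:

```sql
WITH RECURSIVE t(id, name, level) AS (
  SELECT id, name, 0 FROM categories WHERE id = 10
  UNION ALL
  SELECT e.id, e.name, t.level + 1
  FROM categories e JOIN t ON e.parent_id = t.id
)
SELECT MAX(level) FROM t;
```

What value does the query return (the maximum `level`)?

3

Base: id=10 (All) at level 0.
Iteration 1: rows with parent_id in {10} -> Fiction (id 11, level 1), NonFiction (id 12, level 1), Horror (id 13, level 1).
Iteration 2: rows with parent_id in {11,12,13} -> Games (id 14, level 2), Drama (id 15, level 2).
Iteration 3: rows with parent_id in {14,15} -> Jazz (id 16, level 3).
Iteration 4: no rows with parent_id in {16}; recursion stops.
level values: 0, 1, 1, 1, 2, 2, 3; the maximum is 3.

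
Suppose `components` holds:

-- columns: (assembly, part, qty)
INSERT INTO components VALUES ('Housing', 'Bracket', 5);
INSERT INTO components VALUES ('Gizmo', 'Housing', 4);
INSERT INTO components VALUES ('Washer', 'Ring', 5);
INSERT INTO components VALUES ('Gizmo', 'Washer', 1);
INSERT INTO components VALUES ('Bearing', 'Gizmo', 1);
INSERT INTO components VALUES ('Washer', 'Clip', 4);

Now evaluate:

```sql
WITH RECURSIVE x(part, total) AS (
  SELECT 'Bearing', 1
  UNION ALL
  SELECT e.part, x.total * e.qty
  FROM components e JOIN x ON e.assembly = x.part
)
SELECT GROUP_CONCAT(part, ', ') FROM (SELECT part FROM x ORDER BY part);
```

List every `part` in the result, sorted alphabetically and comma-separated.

Bearing, Bracket, Clip, Gizmo, Housing, Ring, Washer

Base: (Bearing, total=1).
Iteration 1: components of {Bearing} -> Gizmo = 1*1 = 1.
Iteration 2: components of {Gizmo} -> Housing = 1*4 = 4, Washer = 1*1 = 1.
Iteration 3: components of {Housing,Washer} -> Bracket = 4*5 = 20, Clip = 1*4 = 4, Ring = 1*5 = 5.
Iteration 4: no further components; recursion stops.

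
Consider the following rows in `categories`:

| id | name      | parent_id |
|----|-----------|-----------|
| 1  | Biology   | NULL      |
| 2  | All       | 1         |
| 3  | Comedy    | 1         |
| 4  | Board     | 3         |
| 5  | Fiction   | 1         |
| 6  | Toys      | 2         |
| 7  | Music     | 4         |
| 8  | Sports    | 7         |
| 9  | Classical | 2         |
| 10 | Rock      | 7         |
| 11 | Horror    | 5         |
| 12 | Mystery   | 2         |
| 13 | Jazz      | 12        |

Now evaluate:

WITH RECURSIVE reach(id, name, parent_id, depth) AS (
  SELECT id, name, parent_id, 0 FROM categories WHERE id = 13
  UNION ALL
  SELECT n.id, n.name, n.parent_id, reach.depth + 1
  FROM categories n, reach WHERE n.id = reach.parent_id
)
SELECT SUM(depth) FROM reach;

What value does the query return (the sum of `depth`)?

6

Base: id=13 (Jazz), parent_id=12, depth 0.
Iteration 1: join on id=12 -> Mystery (id 12, parent_id=2, depth 1).
Iteration 2: join on id=2 -> All (id 2, parent_id=1, depth 2).
Iteration 3: join on id=1 -> Biology (id 1, parent_id=NULL, depth 3).
Iteration 4: parent_id is NULL; no match; recursion stops.
SUM(depth) = 0 + 1 + 2 + 3 = 6.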